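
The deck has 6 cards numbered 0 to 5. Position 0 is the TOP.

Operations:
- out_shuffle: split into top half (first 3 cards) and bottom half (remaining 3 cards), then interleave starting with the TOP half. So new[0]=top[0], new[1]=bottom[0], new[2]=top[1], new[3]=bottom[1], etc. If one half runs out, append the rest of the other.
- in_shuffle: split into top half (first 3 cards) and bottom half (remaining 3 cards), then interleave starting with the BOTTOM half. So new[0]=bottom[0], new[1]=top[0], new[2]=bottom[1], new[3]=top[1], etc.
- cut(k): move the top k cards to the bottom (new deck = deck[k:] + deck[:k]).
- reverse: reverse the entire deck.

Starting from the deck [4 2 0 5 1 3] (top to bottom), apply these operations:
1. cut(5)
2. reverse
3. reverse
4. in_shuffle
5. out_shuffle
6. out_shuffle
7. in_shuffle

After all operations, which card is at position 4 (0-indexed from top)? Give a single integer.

After op 1 (cut(5)): [3 4 2 0 5 1]
After op 2 (reverse): [1 5 0 2 4 3]
After op 3 (reverse): [3 4 2 0 5 1]
After op 4 (in_shuffle): [0 3 5 4 1 2]
After op 5 (out_shuffle): [0 4 3 1 5 2]
After op 6 (out_shuffle): [0 1 4 5 3 2]
After op 7 (in_shuffle): [5 0 3 1 2 4]
Position 4: card 2.

Answer: 2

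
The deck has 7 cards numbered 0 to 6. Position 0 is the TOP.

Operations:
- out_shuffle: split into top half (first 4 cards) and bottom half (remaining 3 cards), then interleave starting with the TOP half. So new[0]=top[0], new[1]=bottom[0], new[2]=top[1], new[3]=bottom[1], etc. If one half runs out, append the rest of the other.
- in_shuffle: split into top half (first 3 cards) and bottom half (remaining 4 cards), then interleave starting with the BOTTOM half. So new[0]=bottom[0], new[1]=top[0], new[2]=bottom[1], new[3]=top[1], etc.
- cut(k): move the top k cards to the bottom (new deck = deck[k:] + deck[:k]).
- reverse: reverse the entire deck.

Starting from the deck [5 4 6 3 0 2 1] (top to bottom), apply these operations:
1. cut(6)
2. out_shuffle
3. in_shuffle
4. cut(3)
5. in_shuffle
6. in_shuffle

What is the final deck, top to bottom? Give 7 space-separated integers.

Answer: 2 6 1 3 5 0 4

Derivation:
After op 1 (cut(6)): [1 5 4 6 3 0 2]
After op 2 (out_shuffle): [1 3 5 0 4 2 6]
After op 3 (in_shuffle): [0 1 4 3 2 5 6]
After op 4 (cut(3)): [3 2 5 6 0 1 4]
After op 5 (in_shuffle): [6 3 0 2 1 5 4]
After op 6 (in_shuffle): [2 6 1 3 5 0 4]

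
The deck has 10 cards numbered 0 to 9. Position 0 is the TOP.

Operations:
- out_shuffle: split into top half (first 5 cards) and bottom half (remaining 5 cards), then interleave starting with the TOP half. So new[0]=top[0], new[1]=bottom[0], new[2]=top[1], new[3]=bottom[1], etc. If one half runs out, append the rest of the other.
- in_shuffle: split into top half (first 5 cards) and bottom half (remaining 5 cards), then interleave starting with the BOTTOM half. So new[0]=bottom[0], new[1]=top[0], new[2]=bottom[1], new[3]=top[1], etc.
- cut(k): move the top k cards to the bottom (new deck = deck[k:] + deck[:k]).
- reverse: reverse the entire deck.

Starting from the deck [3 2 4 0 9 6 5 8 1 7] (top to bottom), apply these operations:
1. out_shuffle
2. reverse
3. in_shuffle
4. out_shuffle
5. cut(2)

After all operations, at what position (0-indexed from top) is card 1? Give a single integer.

After op 1 (out_shuffle): [3 6 2 5 4 8 0 1 9 7]
After op 2 (reverse): [7 9 1 0 8 4 5 2 6 3]
After op 3 (in_shuffle): [4 7 5 9 2 1 6 0 3 8]
After op 4 (out_shuffle): [4 1 7 6 5 0 9 3 2 8]
After op 5 (cut(2)): [7 6 5 0 9 3 2 8 4 1]
Card 1 is at position 9.

Answer: 9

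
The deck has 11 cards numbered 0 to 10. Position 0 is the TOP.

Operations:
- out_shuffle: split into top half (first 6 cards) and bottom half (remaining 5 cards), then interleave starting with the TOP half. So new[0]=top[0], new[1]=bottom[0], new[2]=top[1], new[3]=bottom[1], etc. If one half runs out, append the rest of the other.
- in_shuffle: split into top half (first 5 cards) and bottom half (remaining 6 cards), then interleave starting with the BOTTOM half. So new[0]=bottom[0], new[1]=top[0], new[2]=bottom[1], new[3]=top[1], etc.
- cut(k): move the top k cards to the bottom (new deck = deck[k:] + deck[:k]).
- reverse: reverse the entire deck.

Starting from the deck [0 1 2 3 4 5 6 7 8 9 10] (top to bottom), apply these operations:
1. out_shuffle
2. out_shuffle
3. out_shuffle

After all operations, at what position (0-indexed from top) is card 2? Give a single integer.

After op 1 (out_shuffle): [0 6 1 7 2 8 3 9 4 10 5]
After op 2 (out_shuffle): [0 3 6 9 1 4 7 10 2 5 8]
After op 3 (out_shuffle): [0 7 3 10 6 2 9 5 1 8 4]
Card 2 is at position 5.

Answer: 5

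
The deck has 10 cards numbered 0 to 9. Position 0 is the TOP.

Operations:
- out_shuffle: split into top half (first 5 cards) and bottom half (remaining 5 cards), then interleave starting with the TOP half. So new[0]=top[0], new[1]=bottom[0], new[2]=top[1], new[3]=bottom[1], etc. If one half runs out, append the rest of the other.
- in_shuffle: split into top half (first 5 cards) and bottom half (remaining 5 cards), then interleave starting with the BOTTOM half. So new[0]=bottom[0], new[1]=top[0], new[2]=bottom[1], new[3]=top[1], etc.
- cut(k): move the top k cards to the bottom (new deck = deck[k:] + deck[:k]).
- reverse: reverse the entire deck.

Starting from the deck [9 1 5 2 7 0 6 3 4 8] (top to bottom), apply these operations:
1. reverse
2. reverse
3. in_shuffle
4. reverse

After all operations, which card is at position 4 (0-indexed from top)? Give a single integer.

After op 1 (reverse): [8 4 3 6 0 7 2 5 1 9]
After op 2 (reverse): [9 1 5 2 7 0 6 3 4 8]
After op 3 (in_shuffle): [0 9 6 1 3 5 4 2 8 7]
After op 4 (reverse): [7 8 2 4 5 3 1 6 9 0]
Position 4: card 5.

Answer: 5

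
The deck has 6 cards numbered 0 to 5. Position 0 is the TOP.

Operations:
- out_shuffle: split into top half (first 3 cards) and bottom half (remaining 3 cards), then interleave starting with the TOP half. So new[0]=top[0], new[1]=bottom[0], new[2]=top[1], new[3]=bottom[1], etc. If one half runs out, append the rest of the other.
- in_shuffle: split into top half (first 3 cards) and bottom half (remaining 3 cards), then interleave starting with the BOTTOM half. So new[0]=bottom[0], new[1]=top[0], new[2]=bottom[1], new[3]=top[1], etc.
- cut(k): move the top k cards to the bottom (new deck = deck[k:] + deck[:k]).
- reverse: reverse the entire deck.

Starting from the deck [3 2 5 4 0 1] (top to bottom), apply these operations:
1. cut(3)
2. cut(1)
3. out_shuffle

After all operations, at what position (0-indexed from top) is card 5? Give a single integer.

After op 1 (cut(3)): [4 0 1 3 2 5]
After op 2 (cut(1)): [0 1 3 2 5 4]
After op 3 (out_shuffle): [0 2 1 5 3 4]
Card 5 is at position 3.

Answer: 3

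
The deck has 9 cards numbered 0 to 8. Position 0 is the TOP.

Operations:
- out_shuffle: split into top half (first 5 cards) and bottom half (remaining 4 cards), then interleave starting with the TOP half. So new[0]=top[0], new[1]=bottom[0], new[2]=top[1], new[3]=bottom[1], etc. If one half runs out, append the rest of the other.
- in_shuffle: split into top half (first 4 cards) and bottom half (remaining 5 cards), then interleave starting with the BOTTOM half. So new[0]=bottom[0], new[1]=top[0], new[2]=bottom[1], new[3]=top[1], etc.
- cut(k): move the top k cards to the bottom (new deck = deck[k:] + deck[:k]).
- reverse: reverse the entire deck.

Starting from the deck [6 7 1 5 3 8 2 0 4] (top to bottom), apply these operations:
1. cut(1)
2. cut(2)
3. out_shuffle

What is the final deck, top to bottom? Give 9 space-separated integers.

Answer: 5 4 3 6 8 7 2 1 0

Derivation:
After op 1 (cut(1)): [7 1 5 3 8 2 0 4 6]
After op 2 (cut(2)): [5 3 8 2 0 4 6 7 1]
After op 3 (out_shuffle): [5 4 3 6 8 7 2 1 0]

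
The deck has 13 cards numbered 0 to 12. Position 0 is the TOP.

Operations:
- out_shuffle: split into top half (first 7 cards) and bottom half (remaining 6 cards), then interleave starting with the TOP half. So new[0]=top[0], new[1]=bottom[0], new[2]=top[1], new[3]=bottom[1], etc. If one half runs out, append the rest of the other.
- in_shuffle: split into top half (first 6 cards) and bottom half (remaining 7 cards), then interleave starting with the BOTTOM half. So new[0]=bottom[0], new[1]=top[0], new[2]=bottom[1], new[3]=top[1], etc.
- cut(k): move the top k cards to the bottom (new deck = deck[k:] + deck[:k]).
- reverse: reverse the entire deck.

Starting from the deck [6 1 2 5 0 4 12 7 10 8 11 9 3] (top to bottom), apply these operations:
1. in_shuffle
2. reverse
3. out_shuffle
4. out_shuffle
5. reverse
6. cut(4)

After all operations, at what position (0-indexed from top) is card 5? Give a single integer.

After op 1 (in_shuffle): [12 6 7 1 10 2 8 5 11 0 9 4 3]
After op 2 (reverse): [3 4 9 0 11 5 8 2 10 1 7 6 12]
After op 3 (out_shuffle): [3 2 4 10 9 1 0 7 11 6 5 12 8]
After op 4 (out_shuffle): [3 7 2 11 4 6 10 5 9 12 1 8 0]
After op 5 (reverse): [0 8 1 12 9 5 10 6 4 11 2 7 3]
After op 6 (cut(4)): [9 5 10 6 4 11 2 7 3 0 8 1 12]
Card 5 is at position 1.

Answer: 1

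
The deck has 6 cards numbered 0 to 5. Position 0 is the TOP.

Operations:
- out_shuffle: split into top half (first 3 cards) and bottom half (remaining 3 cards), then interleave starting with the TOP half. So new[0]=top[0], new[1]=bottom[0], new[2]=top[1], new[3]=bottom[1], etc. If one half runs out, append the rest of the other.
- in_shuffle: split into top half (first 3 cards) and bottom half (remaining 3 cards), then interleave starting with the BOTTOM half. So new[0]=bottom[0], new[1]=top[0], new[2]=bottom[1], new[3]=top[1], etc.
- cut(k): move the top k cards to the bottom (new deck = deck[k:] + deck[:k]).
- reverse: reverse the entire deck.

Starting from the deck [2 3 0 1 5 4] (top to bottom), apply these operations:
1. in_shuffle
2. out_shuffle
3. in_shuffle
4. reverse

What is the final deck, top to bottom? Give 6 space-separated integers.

After op 1 (in_shuffle): [1 2 5 3 4 0]
After op 2 (out_shuffle): [1 3 2 4 5 0]
After op 3 (in_shuffle): [4 1 5 3 0 2]
After op 4 (reverse): [2 0 3 5 1 4]

Answer: 2 0 3 5 1 4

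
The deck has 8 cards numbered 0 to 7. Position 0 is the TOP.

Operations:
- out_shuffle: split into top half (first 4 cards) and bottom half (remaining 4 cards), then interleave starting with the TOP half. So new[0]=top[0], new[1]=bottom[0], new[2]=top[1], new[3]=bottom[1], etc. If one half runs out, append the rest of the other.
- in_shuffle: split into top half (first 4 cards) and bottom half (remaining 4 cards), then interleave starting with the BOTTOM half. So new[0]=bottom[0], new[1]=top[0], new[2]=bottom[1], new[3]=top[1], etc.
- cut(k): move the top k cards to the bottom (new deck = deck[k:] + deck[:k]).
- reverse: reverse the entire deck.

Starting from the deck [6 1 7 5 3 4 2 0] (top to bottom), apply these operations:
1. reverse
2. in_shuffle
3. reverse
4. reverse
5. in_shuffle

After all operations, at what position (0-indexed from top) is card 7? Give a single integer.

After op 1 (reverse): [0 2 4 3 5 7 1 6]
After op 2 (in_shuffle): [5 0 7 2 1 4 6 3]
After op 3 (reverse): [3 6 4 1 2 7 0 5]
After op 4 (reverse): [5 0 7 2 1 4 6 3]
After op 5 (in_shuffle): [1 5 4 0 6 7 3 2]
Card 7 is at position 5.

Answer: 5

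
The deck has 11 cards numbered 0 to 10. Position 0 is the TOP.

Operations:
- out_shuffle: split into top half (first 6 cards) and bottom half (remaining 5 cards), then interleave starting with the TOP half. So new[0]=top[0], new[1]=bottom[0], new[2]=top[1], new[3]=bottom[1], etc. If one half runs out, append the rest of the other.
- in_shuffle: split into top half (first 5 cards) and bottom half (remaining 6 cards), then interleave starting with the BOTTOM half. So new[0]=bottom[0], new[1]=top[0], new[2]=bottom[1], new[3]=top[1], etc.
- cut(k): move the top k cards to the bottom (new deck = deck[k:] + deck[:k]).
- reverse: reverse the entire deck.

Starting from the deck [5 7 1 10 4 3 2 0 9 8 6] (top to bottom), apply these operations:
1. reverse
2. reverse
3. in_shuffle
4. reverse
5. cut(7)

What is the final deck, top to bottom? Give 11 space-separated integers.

Answer: 7 2 5 3 6 4 8 10 9 1 0

Derivation:
After op 1 (reverse): [6 8 9 0 2 3 4 10 1 7 5]
After op 2 (reverse): [5 7 1 10 4 3 2 0 9 8 6]
After op 3 (in_shuffle): [3 5 2 7 0 1 9 10 8 4 6]
After op 4 (reverse): [6 4 8 10 9 1 0 7 2 5 3]
After op 5 (cut(7)): [7 2 5 3 6 4 8 10 9 1 0]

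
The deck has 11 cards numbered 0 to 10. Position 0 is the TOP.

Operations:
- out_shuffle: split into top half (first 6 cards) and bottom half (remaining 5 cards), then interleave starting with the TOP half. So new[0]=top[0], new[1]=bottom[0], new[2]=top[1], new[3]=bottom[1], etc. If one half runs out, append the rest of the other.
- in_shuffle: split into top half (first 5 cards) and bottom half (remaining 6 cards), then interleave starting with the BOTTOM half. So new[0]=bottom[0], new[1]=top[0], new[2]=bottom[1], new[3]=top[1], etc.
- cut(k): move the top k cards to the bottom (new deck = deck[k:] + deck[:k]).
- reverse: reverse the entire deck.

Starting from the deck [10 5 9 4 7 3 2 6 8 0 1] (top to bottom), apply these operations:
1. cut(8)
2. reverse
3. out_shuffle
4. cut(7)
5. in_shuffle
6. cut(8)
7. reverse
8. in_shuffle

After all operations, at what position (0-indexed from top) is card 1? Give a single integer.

After op 1 (cut(8)): [8 0 1 10 5 9 4 7 3 2 6]
After op 2 (reverse): [6 2 3 7 4 9 5 10 1 0 8]
After op 3 (out_shuffle): [6 5 2 10 3 1 7 0 4 8 9]
After op 4 (cut(7)): [0 4 8 9 6 5 2 10 3 1 7]
After op 5 (in_shuffle): [5 0 2 4 10 8 3 9 1 6 7]
After op 6 (cut(8)): [1 6 7 5 0 2 4 10 8 3 9]
After op 7 (reverse): [9 3 8 10 4 2 0 5 7 6 1]
After op 8 (in_shuffle): [2 9 0 3 5 8 7 10 6 4 1]
Card 1 is at position 10.

Answer: 10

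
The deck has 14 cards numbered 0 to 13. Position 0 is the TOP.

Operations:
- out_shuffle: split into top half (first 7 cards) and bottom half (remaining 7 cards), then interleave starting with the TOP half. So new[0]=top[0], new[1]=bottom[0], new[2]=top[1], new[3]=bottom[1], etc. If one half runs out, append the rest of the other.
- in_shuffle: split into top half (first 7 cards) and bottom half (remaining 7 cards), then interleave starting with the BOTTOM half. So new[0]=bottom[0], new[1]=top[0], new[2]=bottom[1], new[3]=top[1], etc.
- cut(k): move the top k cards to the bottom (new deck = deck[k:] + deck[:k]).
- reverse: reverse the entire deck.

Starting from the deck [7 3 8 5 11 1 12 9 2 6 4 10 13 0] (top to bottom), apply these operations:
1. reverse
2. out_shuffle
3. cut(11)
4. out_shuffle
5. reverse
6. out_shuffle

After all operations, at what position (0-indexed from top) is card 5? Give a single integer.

Answer: 12

Derivation:
After op 1 (reverse): [0 13 10 4 6 2 9 12 1 11 5 8 3 7]
After op 2 (out_shuffle): [0 12 13 1 10 11 4 5 6 8 2 3 9 7]
After op 3 (cut(11)): [3 9 7 0 12 13 1 10 11 4 5 6 8 2]
After op 4 (out_shuffle): [3 10 9 11 7 4 0 5 12 6 13 8 1 2]
After op 5 (reverse): [2 1 8 13 6 12 5 0 4 7 11 9 10 3]
After op 6 (out_shuffle): [2 0 1 4 8 7 13 11 6 9 12 10 5 3]
Card 5 is at position 12.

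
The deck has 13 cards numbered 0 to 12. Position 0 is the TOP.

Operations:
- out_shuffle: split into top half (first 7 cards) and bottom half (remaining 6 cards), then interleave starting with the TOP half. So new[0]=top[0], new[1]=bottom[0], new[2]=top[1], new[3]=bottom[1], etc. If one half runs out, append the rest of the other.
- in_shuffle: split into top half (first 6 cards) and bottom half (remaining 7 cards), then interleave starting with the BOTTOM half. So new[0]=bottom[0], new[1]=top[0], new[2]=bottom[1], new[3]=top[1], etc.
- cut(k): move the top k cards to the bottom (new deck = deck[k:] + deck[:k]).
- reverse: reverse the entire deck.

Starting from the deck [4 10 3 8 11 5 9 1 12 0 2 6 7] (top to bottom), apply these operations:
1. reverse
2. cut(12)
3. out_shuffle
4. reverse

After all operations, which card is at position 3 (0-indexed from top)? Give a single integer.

After op 1 (reverse): [7 6 2 0 12 1 9 5 11 8 3 10 4]
After op 2 (cut(12)): [4 7 6 2 0 12 1 9 5 11 8 3 10]
After op 3 (out_shuffle): [4 9 7 5 6 11 2 8 0 3 12 10 1]
After op 4 (reverse): [1 10 12 3 0 8 2 11 6 5 7 9 4]
Position 3: card 3.

Answer: 3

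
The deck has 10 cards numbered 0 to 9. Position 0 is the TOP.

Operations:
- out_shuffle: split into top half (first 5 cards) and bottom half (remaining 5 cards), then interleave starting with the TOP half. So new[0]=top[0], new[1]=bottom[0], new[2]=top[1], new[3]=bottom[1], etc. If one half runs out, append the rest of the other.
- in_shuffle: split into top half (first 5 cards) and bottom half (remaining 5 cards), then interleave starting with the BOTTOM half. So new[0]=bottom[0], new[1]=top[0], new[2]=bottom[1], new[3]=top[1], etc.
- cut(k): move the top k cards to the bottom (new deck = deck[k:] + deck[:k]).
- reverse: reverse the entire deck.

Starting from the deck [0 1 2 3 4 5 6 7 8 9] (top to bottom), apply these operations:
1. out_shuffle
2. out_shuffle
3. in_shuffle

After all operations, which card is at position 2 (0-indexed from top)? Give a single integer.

After op 1 (out_shuffle): [0 5 1 6 2 7 3 8 4 9]
After op 2 (out_shuffle): [0 7 5 3 1 8 6 4 2 9]
After op 3 (in_shuffle): [8 0 6 7 4 5 2 3 9 1]
Position 2: card 6.

Answer: 6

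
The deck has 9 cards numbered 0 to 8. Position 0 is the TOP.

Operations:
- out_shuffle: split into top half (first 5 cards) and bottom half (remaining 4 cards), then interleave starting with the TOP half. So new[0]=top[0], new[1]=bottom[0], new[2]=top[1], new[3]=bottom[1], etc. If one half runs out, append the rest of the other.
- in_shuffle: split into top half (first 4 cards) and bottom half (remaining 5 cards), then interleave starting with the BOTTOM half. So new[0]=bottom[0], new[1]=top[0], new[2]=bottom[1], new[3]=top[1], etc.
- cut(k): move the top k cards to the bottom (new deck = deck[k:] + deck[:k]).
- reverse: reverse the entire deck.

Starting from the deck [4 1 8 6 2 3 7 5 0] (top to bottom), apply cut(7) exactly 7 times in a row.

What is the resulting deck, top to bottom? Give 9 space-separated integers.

After op 1 (cut(7)): [5 0 4 1 8 6 2 3 7]
After op 2 (cut(7)): [3 7 5 0 4 1 8 6 2]
After op 3 (cut(7)): [6 2 3 7 5 0 4 1 8]
After op 4 (cut(7)): [1 8 6 2 3 7 5 0 4]
After op 5 (cut(7)): [0 4 1 8 6 2 3 7 5]
After op 6 (cut(7)): [7 5 0 4 1 8 6 2 3]
After op 7 (cut(7)): [2 3 7 5 0 4 1 8 6]

Answer: 2 3 7 5 0 4 1 8 6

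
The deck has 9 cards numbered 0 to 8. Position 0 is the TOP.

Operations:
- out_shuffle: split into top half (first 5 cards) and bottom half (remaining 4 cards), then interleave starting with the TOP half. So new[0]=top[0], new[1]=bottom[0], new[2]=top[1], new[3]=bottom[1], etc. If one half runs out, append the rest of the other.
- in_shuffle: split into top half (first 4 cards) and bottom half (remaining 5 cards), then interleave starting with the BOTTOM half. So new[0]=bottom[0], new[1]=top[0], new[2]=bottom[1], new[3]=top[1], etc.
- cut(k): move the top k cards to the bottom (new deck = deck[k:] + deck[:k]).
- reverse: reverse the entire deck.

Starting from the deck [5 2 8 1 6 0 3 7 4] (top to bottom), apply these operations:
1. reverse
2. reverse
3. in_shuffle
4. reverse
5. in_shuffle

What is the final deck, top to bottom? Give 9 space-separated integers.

Answer: 3 4 2 1 0 7 5 8 6

Derivation:
After op 1 (reverse): [4 7 3 0 6 1 8 2 5]
After op 2 (reverse): [5 2 8 1 6 0 3 7 4]
After op 3 (in_shuffle): [6 5 0 2 3 8 7 1 4]
After op 4 (reverse): [4 1 7 8 3 2 0 5 6]
After op 5 (in_shuffle): [3 4 2 1 0 7 5 8 6]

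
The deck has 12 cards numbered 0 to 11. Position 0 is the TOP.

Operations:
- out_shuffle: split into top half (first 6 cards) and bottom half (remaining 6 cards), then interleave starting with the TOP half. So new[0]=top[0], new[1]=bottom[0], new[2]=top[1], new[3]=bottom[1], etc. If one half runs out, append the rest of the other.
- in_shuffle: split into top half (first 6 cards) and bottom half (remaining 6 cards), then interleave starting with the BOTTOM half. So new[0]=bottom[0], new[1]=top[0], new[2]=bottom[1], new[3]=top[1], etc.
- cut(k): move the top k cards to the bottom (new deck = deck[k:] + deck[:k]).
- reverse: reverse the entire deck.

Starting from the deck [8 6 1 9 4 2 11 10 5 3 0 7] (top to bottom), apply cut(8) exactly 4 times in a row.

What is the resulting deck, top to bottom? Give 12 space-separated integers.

Answer: 5 3 0 7 8 6 1 9 4 2 11 10

Derivation:
After op 1 (cut(8)): [5 3 0 7 8 6 1 9 4 2 11 10]
After op 2 (cut(8)): [4 2 11 10 5 3 0 7 8 6 1 9]
After op 3 (cut(8)): [8 6 1 9 4 2 11 10 5 3 0 7]
After op 4 (cut(8)): [5 3 0 7 8 6 1 9 4 2 11 10]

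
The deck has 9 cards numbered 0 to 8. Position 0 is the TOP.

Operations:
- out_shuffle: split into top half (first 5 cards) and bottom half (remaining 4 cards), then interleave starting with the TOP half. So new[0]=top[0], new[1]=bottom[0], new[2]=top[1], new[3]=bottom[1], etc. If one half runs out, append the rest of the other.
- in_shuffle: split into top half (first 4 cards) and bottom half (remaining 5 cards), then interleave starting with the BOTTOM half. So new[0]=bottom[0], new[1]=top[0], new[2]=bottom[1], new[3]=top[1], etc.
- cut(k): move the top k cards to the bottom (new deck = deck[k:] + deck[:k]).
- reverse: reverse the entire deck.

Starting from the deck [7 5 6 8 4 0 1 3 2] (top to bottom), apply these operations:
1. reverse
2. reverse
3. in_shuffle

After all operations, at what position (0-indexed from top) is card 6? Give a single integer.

After op 1 (reverse): [2 3 1 0 4 8 6 5 7]
After op 2 (reverse): [7 5 6 8 4 0 1 3 2]
After op 3 (in_shuffle): [4 7 0 5 1 6 3 8 2]
Card 6 is at position 5.

Answer: 5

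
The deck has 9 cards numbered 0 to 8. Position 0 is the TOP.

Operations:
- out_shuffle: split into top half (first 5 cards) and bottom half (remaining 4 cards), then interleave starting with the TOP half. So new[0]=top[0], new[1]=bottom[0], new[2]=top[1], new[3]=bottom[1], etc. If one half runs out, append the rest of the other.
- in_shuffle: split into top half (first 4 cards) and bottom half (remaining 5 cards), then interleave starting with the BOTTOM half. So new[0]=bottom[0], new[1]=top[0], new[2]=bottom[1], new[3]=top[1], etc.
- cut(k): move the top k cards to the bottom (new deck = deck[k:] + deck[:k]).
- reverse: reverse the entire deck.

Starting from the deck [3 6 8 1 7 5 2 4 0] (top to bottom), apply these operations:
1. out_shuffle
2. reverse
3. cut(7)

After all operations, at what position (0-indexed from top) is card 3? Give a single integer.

After op 1 (out_shuffle): [3 5 6 2 8 4 1 0 7]
After op 2 (reverse): [7 0 1 4 8 2 6 5 3]
After op 3 (cut(7)): [5 3 7 0 1 4 8 2 6]
Card 3 is at position 1.

Answer: 1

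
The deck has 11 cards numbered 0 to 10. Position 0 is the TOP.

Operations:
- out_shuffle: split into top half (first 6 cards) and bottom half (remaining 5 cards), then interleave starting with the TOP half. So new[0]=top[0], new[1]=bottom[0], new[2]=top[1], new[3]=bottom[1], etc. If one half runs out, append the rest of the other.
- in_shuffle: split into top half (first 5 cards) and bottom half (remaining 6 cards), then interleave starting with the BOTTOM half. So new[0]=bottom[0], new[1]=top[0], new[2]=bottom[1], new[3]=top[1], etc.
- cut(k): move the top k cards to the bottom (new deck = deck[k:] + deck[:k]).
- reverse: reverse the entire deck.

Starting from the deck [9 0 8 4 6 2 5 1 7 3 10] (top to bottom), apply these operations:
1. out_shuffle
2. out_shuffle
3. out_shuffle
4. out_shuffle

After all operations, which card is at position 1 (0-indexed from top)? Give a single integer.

Answer: 3

Derivation:
After op 1 (out_shuffle): [9 5 0 1 8 7 4 3 6 10 2]
After op 2 (out_shuffle): [9 4 5 3 0 6 1 10 8 2 7]
After op 3 (out_shuffle): [9 1 4 10 5 8 3 2 0 7 6]
After op 4 (out_shuffle): [9 3 1 2 4 0 10 7 5 6 8]
Position 1: card 3.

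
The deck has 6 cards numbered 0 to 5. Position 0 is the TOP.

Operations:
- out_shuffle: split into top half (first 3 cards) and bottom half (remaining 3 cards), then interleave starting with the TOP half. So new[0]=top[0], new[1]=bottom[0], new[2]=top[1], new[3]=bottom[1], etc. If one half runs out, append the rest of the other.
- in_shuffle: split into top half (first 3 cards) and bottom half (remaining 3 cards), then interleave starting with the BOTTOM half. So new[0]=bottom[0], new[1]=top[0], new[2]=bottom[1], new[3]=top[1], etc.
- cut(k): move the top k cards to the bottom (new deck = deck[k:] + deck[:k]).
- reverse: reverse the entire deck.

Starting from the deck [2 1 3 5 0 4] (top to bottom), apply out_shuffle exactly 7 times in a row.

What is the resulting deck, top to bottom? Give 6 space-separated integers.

Answer: 2 3 0 1 5 4

Derivation:
After op 1 (out_shuffle): [2 5 1 0 3 4]
After op 2 (out_shuffle): [2 0 5 3 1 4]
After op 3 (out_shuffle): [2 3 0 1 5 4]
After op 4 (out_shuffle): [2 1 3 5 0 4]
After op 5 (out_shuffle): [2 5 1 0 3 4]
After op 6 (out_shuffle): [2 0 5 3 1 4]
After op 7 (out_shuffle): [2 3 0 1 5 4]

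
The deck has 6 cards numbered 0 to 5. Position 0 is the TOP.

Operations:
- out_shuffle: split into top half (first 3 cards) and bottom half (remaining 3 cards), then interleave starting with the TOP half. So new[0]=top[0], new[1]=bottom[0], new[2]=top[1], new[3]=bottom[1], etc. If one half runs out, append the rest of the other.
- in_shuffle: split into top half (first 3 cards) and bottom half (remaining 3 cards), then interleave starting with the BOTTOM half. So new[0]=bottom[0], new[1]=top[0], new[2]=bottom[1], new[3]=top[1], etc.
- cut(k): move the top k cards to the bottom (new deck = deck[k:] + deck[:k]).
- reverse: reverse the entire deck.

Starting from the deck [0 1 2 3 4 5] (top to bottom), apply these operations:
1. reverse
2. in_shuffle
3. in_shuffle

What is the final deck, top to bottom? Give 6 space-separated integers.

Answer: 4 2 0 5 3 1

Derivation:
After op 1 (reverse): [5 4 3 2 1 0]
After op 2 (in_shuffle): [2 5 1 4 0 3]
After op 3 (in_shuffle): [4 2 0 5 3 1]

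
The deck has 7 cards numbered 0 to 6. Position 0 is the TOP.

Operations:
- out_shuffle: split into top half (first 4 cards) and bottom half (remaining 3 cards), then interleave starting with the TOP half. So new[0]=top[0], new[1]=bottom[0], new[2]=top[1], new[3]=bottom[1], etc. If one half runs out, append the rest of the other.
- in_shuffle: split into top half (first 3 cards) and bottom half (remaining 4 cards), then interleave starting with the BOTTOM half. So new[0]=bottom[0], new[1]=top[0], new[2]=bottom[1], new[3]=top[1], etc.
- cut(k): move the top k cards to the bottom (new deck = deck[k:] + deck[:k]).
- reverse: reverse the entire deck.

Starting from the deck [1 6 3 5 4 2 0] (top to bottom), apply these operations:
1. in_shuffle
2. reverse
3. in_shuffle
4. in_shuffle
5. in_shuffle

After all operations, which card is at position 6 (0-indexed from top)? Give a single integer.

After op 1 (in_shuffle): [5 1 4 6 2 3 0]
After op 2 (reverse): [0 3 2 6 4 1 5]
After op 3 (in_shuffle): [6 0 4 3 1 2 5]
After op 4 (in_shuffle): [3 6 1 0 2 4 5]
After op 5 (in_shuffle): [0 3 2 6 4 1 5]
Position 6: card 5.

Answer: 5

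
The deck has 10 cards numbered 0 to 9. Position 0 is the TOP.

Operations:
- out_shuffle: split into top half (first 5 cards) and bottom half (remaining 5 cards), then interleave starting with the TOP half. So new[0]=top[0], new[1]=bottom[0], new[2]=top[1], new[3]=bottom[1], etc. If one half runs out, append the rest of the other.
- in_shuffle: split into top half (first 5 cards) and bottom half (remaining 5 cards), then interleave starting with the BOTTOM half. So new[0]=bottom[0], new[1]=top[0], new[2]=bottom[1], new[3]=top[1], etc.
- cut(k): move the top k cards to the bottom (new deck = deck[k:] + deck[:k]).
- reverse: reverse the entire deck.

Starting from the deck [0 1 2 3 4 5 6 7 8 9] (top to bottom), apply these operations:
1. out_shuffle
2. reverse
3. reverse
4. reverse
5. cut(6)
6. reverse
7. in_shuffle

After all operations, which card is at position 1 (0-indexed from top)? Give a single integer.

Answer: 2

Derivation:
After op 1 (out_shuffle): [0 5 1 6 2 7 3 8 4 9]
After op 2 (reverse): [9 4 8 3 7 2 6 1 5 0]
After op 3 (reverse): [0 5 1 6 2 7 3 8 4 9]
After op 4 (reverse): [9 4 8 3 7 2 6 1 5 0]
After op 5 (cut(6)): [6 1 5 0 9 4 8 3 7 2]
After op 6 (reverse): [2 7 3 8 4 9 0 5 1 6]
After op 7 (in_shuffle): [9 2 0 7 5 3 1 8 6 4]
Position 1: card 2.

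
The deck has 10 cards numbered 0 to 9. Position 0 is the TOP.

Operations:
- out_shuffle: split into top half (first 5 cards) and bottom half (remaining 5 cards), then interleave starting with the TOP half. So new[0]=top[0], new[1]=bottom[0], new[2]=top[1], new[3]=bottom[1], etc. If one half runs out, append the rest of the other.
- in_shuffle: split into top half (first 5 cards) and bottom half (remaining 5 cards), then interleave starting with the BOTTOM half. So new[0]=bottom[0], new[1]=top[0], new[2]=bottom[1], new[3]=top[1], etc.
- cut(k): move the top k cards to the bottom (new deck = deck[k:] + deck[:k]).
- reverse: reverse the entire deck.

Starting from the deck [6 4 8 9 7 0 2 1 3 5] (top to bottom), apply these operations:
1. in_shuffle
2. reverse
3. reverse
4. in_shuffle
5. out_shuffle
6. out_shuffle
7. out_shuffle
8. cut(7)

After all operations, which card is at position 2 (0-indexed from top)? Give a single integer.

After op 1 (in_shuffle): [0 6 2 4 1 8 3 9 5 7]
After op 2 (reverse): [7 5 9 3 8 1 4 2 6 0]
After op 3 (reverse): [0 6 2 4 1 8 3 9 5 7]
After op 4 (in_shuffle): [8 0 3 6 9 2 5 4 7 1]
After op 5 (out_shuffle): [8 2 0 5 3 4 6 7 9 1]
After op 6 (out_shuffle): [8 4 2 6 0 7 5 9 3 1]
After op 7 (out_shuffle): [8 7 4 5 2 9 6 3 0 1]
After op 8 (cut(7)): [3 0 1 8 7 4 5 2 9 6]
Position 2: card 1.

Answer: 1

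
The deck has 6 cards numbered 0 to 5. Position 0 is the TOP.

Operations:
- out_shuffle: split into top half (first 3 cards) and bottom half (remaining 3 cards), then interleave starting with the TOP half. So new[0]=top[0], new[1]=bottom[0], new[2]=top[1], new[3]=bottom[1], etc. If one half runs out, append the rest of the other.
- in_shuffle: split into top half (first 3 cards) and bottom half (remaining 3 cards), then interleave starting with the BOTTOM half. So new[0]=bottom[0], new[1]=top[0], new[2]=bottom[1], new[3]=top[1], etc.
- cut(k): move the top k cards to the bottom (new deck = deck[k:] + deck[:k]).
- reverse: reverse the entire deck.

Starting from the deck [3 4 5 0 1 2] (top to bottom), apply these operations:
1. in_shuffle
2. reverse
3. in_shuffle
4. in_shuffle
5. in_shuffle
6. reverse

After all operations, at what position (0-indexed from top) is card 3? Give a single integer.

After op 1 (in_shuffle): [0 3 1 4 2 5]
After op 2 (reverse): [5 2 4 1 3 0]
After op 3 (in_shuffle): [1 5 3 2 0 4]
After op 4 (in_shuffle): [2 1 0 5 4 3]
After op 5 (in_shuffle): [5 2 4 1 3 0]
After op 6 (reverse): [0 3 1 4 2 5]
Card 3 is at position 1.

Answer: 1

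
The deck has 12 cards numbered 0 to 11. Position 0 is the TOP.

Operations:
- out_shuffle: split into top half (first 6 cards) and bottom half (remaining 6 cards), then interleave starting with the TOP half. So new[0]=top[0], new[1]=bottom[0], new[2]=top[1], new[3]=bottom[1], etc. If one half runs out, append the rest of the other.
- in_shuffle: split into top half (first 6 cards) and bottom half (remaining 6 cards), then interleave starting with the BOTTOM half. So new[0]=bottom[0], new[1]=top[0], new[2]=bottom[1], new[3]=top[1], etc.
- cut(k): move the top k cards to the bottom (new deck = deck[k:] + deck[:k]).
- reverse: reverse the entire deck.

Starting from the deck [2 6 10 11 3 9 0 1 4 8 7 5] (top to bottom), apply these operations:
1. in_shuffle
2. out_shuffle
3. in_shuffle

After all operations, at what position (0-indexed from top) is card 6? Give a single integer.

Answer: 0

Derivation:
After op 1 (in_shuffle): [0 2 1 6 4 10 8 11 7 3 5 9]
After op 2 (out_shuffle): [0 8 2 11 1 7 6 3 4 5 10 9]
After op 3 (in_shuffle): [6 0 3 8 4 2 5 11 10 1 9 7]
Card 6 is at position 0.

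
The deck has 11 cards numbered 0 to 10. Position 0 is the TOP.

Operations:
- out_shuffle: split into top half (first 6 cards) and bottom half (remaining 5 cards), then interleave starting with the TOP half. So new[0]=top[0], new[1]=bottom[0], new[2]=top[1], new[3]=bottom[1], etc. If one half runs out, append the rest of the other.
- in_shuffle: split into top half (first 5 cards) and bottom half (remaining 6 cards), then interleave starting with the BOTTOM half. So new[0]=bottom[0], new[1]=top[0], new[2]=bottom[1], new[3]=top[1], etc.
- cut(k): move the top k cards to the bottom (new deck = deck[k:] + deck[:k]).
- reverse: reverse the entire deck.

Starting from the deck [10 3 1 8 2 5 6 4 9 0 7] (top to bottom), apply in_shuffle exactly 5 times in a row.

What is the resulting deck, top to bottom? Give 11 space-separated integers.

Answer: 0 9 4 6 5 2 8 1 3 10 7

Derivation:
After op 1 (in_shuffle): [5 10 6 3 4 1 9 8 0 2 7]
After op 2 (in_shuffle): [1 5 9 10 8 6 0 3 2 4 7]
After op 3 (in_shuffle): [6 1 0 5 3 9 2 10 4 8 7]
After op 4 (in_shuffle): [9 6 2 1 10 0 4 5 8 3 7]
After op 5 (in_shuffle): [0 9 4 6 5 2 8 1 3 10 7]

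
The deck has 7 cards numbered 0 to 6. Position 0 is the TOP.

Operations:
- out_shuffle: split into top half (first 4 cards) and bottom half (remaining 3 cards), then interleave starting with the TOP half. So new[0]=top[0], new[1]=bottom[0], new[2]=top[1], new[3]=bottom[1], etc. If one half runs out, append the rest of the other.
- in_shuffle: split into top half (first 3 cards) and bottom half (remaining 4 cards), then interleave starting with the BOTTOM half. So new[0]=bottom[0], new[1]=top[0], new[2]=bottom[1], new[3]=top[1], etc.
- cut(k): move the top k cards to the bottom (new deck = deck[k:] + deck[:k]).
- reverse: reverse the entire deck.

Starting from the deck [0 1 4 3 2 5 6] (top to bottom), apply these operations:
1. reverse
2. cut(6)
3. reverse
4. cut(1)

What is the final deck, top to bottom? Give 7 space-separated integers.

After op 1 (reverse): [6 5 2 3 4 1 0]
After op 2 (cut(6)): [0 6 5 2 3 4 1]
After op 3 (reverse): [1 4 3 2 5 6 0]
After op 4 (cut(1)): [4 3 2 5 6 0 1]

Answer: 4 3 2 5 6 0 1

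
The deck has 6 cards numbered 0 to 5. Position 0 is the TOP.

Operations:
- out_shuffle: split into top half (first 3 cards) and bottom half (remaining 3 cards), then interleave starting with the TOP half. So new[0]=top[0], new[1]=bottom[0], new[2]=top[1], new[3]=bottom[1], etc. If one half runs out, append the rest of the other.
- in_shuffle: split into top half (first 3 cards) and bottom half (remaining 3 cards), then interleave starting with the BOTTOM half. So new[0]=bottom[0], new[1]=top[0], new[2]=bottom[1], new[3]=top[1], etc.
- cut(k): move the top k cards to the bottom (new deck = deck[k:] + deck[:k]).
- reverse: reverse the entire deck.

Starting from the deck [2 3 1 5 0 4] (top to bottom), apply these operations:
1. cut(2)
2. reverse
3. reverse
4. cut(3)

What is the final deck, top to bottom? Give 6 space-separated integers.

After op 1 (cut(2)): [1 5 0 4 2 3]
After op 2 (reverse): [3 2 4 0 5 1]
After op 3 (reverse): [1 5 0 4 2 3]
After op 4 (cut(3)): [4 2 3 1 5 0]

Answer: 4 2 3 1 5 0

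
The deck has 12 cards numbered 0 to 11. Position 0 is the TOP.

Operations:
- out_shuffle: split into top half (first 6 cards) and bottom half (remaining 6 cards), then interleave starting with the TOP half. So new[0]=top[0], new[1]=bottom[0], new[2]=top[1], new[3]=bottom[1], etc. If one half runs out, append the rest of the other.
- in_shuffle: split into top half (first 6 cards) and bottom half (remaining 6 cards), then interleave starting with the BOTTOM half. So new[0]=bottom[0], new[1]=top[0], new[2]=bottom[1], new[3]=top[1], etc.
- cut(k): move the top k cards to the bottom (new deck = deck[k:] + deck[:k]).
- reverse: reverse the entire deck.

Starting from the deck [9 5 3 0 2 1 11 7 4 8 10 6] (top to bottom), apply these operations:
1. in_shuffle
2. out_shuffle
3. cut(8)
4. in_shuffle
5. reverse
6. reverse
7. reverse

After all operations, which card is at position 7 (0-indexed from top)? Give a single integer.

After op 1 (in_shuffle): [11 9 7 5 4 3 8 0 10 2 6 1]
After op 2 (out_shuffle): [11 8 9 0 7 10 5 2 4 6 3 1]
After op 3 (cut(8)): [4 6 3 1 11 8 9 0 7 10 5 2]
After op 4 (in_shuffle): [9 4 0 6 7 3 10 1 5 11 2 8]
After op 5 (reverse): [8 2 11 5 1 10 3 7 6 0 4 9]
After op 6 (reverse): [9 4 0 6 7 3 10 1 5 11 2 8]
After op 7 (reverse): [8 2 11 5 1 10 3 7 6 0 4 9]
Position 7: card 7.

Answer: 7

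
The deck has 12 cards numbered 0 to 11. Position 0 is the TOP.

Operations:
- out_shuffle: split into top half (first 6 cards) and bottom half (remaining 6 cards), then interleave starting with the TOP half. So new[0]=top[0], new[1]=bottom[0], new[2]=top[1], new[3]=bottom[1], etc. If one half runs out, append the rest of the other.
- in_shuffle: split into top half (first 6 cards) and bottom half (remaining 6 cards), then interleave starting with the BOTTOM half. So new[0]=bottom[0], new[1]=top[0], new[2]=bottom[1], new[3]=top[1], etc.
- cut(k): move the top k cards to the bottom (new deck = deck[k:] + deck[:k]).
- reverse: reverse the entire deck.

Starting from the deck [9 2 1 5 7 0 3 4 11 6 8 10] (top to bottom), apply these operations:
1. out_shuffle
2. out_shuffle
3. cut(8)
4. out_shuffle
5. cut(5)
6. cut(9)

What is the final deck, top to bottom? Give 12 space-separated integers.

After op 1 (out_shuffle): [9 3 2 4 1 11 5 6 7 8 0 10]
After op 2 (out_shuffle): [9 5 3 6 2 7 4 8 1 0 11 10]
After op 3 (cut(8)): [1 0 11 10 9 5 3 6 2 7 4 8]
After op 4 (out_shuffle): [1 3 0 6 11 2 10 7 9 4 5 8]
After op 5 (cut(5)): [2 10 7 9 4 5 8 1 3 0 6 11]
After op 6 (cut(9)): [0 6 11 2 10 7 9 4 5 8 1 3]

Answer: 0 6 11 2 10 7 9 4 5 8 1 3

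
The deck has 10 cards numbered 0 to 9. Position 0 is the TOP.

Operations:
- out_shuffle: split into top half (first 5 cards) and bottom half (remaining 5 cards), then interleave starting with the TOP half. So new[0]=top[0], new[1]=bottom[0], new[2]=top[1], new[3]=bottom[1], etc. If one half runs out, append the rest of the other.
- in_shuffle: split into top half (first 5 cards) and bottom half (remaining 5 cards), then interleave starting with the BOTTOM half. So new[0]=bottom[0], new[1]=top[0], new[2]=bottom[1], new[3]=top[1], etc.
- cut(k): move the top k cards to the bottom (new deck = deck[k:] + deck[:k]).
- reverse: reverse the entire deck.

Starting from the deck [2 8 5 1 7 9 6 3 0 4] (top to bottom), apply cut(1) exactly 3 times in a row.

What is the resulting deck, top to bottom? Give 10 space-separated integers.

Answer: 1 7 9 6 3 0 4 2 8 5

Derivation:
After op 1 (cut(1)): [8 5 1 7 9 6 3 0 4 2]
After op 2 (cut(1)): [5 1 7 9 6 3 0 4 2 8]
After op 3 (cut(1)): [1 7 9 6 3 0 4 2 8 5]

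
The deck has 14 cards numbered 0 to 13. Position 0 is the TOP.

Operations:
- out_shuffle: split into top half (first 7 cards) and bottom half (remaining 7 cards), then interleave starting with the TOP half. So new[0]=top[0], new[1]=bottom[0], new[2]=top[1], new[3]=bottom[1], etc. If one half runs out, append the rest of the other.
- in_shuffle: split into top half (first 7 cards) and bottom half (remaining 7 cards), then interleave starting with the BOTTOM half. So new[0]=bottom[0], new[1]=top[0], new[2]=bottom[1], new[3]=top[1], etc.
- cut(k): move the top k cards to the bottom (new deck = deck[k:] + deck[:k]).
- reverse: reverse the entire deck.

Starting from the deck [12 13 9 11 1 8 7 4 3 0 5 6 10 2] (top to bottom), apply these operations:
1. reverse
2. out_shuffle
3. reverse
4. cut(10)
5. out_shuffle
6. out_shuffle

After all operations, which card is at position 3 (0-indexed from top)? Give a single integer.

Answer: 12

Derivation:
After op 1 (reverse): [2 10 6 5 0 3 4 7 8 1 11 9 13 12]
After op 2 (out_shuffle): [2 7 10 8 6 1 5 11 0 9 3 13 4 12]
After op 3 (reverse): [12 4 13 3 9 0 11 5 1 6 8 10 7 2]
After op 4 (cut(10)): [8 10 7 2 12 4 13 3 9 0 11 5 1 6]
After op 5 (out_shuffle): [8 3 10 9 7 0 2 11 12 5 4 1 13 6]
After op 6 (out_shuffle): [8 11 3 12 10 5 9 4 7 1 0 13 2 6]
Position 3: card 12.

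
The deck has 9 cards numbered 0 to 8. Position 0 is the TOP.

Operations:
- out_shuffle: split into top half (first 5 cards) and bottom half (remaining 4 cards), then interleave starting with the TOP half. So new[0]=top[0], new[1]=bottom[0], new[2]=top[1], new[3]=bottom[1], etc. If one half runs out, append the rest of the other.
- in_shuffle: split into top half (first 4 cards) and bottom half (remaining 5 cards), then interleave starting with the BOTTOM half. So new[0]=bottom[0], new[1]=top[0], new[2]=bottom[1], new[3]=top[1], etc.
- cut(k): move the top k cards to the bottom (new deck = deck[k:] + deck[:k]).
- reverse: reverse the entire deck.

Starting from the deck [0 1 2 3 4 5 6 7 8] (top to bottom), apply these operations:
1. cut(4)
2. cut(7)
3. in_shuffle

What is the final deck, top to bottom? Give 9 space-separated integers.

After op 1 (cut(4)): [4 5 6 7 8 0 1 2 3]
After op 2 (cut(7)): [2 3 4 5 6 7 8 0 1]
After op 3 (in_shuffle): [6 2 7 3 8 4 0 5 1]

Answer: 6 2 7 3 8 4 0 5 1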